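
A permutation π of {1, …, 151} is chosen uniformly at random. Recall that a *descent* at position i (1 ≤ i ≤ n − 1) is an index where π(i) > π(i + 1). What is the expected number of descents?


Write X = Σ X_I over i = 1, …, 150, with X_I the indicator of one descent.
There are 150 indicators.
For each fixed i, the pair (π(i), π(i+1)) is a uniformly random ordered pair of distinct values from {1, …, 151}; by symmetry P[π(i) > π(i+1)] = 1/2.
By linearity: E[X] = 150 · (1/2) = (151 − 1) · (1/2) = 75 ≈ 75.000.

E[X] = 75 = 75.000.


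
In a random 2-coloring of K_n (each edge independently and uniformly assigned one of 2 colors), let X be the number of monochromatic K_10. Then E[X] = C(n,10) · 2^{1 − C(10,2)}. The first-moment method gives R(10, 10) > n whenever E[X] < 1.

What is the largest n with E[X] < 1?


We need C(n, 10) · 2^{1 − 45} < 1, i.e. C(n, 10) < 2^{45 − 1} = 17592186044416.
Check values of n near the boundary:
  n = 95: C(95, 10) = 10104934117421; 10104934117421 < 17592186044416? YES
  n = 96: C(96, 10) = 11279926456656; 11279926456656 < 17592186044416? YES
  n = 97: C(97, 10) = 12576469727536; 12576469727536 < 17592186044416? YES
  n = 98: C(98, 10) = 14005614014756; 14005614014756 < 17592186044416? YES
  n = 99: C(99, 10) = 15579278510796; 15579278510796 < 17592186044416? YES
  n = 100: C(100, 10) = 17310309456440; 17310309456440 < 17592186044416? YES
  n = 101: C(101, 10) = 19212541264840; 19212541264840 < 17592186044416? NO
  n = 102: C(102, 10) = 21300860967540; 21300860967540 < 17592186044416? NO
The largest n with C(n, 10) < 17592186044416 is n = 100 (where E[X] = 2163788682055/2199023255552 ≈ 0.98398). Hence R(10, 10) > 100, i.e. R(10, 10) ≥ 101.

Largest n = 100; hence R(10, 10) > 100.


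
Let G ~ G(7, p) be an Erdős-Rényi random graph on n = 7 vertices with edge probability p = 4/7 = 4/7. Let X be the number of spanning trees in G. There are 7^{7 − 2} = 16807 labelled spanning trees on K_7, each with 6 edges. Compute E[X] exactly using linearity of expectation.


K_7 has 7^{7 − 2} = 16807 labelled spanning trees.
For each such spanning tree H, let X_H = 1 if all 6 edges of H are present in G. Then P[X_H = 1] = p^{6} = (4/7)^{6} = 4096/117649.
By linearity of expectation: E[X] = Σ_H E[X_H] = 16807 · p^{6} = 16807 · 4096/117649 = 4096/7.
Numerically: E[X] ≈ 585.14.

E[X] = 16807 · (4/7)^{6} = 4096/7 ≈ 585.14.


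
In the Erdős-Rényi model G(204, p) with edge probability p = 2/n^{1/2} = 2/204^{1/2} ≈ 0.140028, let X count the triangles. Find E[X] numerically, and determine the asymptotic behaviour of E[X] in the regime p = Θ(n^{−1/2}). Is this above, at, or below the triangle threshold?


Number of potential triangles: C(204, 3) = 1394204.
Each occurs with probability p³ ≈ (0.140028)³ ≈ 2.74564722e-03.
By linearity: E[X] = C(204, 3)·p³ ≈ 1394204 · 2.74564722e-03 ≈ 3827.992342.
Since α = 1/2 < 1, p = c/n^{1/2} ≫ 1/n is above the triangle threshold p ~ 1/n. Asymptotically E[X] ~ (c³/6)·n^{3(1−α)} = (2³/6)·n^{1.5} → ∞; triangles are abundant w.h.p.

E[X] ≈ 3827.992342; in regime p = Θ(1/n^{1/2}) E[X] diverges (above the triangle threshold p ~ 1/n).


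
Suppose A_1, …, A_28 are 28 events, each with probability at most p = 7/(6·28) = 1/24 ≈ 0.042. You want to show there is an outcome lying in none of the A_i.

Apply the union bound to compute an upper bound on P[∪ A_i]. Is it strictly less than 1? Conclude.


Union bound: P[∪_{i=1}^{28} A_i] ≤ Σ_i P[A_i] ≤ 28·p = 28·(1/24) = 7/6.
Numerically: 7/6 ≈ 1.167.
Is 7/6 < 1? NO.
Since the bound 7/6 is ≥ 1, the union bound is uninformative here; it does NOT by itself certify existence.

28·p = 7/6 ≈ 1.167; existence NOT certified by the union bound.


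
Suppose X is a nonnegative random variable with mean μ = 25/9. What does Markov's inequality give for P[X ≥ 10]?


μ = E[X] = 25/9, a = 10.
Markov: P[X ≥ 10] ≤ μ/a = (25/9)/10 = 5/18.
Numerically: ≈ 0.278.
(Since a = 10 > μ = 2.778, the bound 5/18 is < 1 and informative.)

P[X ≥ 10] ≤ 5/18 ≈ 0.278.


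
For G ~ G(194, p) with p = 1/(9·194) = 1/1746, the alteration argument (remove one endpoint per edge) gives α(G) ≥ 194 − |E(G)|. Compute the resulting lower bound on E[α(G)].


E[|E(G)|] = C(194, 2)·p = 18721 · (1/1746) = 193/18.
E[α(G)] ≥ n − E[|E(G)|] = 194 − 193/18 = 3299/18.
Numerically: ≈ 183.27778.
(This is only a lower bound; the true E[α(G)] may be larger.)

E[α(G)] ≥ 3299/18 ≈ 183.27778.


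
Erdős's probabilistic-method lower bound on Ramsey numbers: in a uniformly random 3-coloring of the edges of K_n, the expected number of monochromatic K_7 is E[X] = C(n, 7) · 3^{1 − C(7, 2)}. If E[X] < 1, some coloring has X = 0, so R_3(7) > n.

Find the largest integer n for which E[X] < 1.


We need C(n, 7) · 3^{1 − 21} < 1, i.e. C(n, 7) < 3^{21 − 1} = 3486784401.
Check values of n near the boundary:
  n = 76: C(76, 7) = 2186189400; 2186189400 < 3486784401? YES
  n = 77: C(77, 7) = 2404808340; 2404808340 < 3486784401? YES
  n = 78: C(78, 7) = 2641902120; 2641902120 < 3486784401? YES
  n = 79: C(79, 7) = 2898753715; 2898753715 < 3486784401? YES
  n = 80: C(80, 7) = 3176716400; 3176716400 < 3486784401? YES
  n = 81: C(81, 7) = 3477216600; 3477216600 < 3486784401? YES
  n = 82: C(82, 7) = 3801756816; 3801756816 < 3486784401? NO
The largest n with C(n, 7) < 3486784401 is n = 81 (where E[X] = 42928600/43046721 ≈ 0.997256). Hence R_3(7) > 81, i.e. R_3(7) ≥ 82.

Largest n = 81; hence R_3(7) > 81.


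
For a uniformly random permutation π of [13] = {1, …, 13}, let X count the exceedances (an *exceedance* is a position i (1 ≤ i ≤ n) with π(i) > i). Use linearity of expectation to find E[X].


Write X = Σ_{i=1}^{13} X_i, where X_i = 1_{π(i) > i}.
For each fixed i, π(i) is uniform over {1, …, 13} (marginal of a uniform permutation), so P[π(i) > i] = (n − i)/n. Summing: Σ_{i=1}^{13} (n − i)/n = (0 + 1 + … + 12)/13 = 13(13 − 1)/(2·13) = (13 − 1)/2.
Hence E[X] = Σ_{i=1}^{13} (13 − i)/13 = 6 ≈ 6.000.

E[X] = 6 = 6.000.


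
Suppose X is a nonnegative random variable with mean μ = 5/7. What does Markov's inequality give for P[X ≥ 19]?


μ = E[X] = 5/7, a = 19.
Markov: P[X ≥ 19] ≤ μ/a = (5/7)/19 = 5/133.
Numerically: ≈ 0.0376.
(Since a = 19 > μ = 0.7143, the bound 5/133 is < 1 and informative.)

P[X ≥ 19] ≤ 5/133 ≈ 0.0376.


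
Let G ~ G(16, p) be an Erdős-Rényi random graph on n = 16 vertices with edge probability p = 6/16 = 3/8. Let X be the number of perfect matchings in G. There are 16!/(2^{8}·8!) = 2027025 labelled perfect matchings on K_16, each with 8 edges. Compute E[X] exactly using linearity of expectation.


K_16 has 16!/(2^{8}·8!) = 2027025 labelled perfect matchings.
For each such perfect matching H, let X_H = 1 if all 8 edges of H are present in G. Then P[X_H = 1] = p^{8} = (3/8)^{8} = 6561/16777216.
By linearity of expectation: E[X] = Σ_H E[X_H] = 2027025 · p^{8} = 2027025 · 6561/16777216 = 13299311025/16777216.
Numerically: E[X] ≈ 792.7.

E[X] = 2027025 · (3/8)^{8} = 13299311025/16777216 ≈ 792.7.


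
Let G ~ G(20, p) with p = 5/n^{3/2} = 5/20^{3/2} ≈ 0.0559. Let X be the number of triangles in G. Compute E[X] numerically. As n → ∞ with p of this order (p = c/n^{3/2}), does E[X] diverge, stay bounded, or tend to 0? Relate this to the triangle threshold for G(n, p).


Number of potential triangles: C(20, 3) = 1140.
Each occurs with probability p³ ≈ (0.0559)³ ≈ 1.746928e-04.
By linearity: E[X] = C(20, 3)·p³ ≈ 1140 · 1.746928e-04 ≈ 0.1991.
Since α = 3/2 > 1, p = c/n^{3/2} = o(1/n) is below the triangle threshold p ~ 1/n. Asymptotically E[X] ~ (c³/6)·n^{3(1−α)} = (5³/6)·n^{-1.5} → 0, so by Markov's inequality G has no triangles w.h.p.

E[X] ≈ 0.1991; in regime p = Θ(1/n^{3/2}) E[X] tends to 0 (below the triangle threshold p ~ 1/n).


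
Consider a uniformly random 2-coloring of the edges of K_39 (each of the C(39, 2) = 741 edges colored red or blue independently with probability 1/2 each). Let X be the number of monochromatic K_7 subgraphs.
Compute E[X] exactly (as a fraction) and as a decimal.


Let X = Σ_S X_S over the C(39, 7) = 15380937 subsets S of size 7, where X_S = 1 if the K_7 on S is monochromatic.
For a fixed S, the K_7 on S has C(7, 2) = 21 edges. P[all 21 edges red] = (1/2)^21, and likewise for blue, so P[monochromatic] = 2·(1/2)^21 = 2^{1 − 21} = 1/1048576.
By linearity: E[X] = C(39, 7) · 2^{1 − 21} = 15380937 · 1/1048576 = 15380937/1048576.
Numerically: E[X] ≈ 14.6684.

E[X] = C(39,7)·2^(1−C(7,2)) = 15380937/1048576 ≈ 14.6684.


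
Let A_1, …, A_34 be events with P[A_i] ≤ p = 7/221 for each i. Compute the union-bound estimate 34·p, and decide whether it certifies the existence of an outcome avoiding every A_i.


Union bound: P[∪_{i=1}^{34} A_i] ≤ Σ_i P[A_i] ≤ 34·p = 34·(7/221) = 14/13.
Numerically: 14/13 ≈ 1.0769.
Is 14/13 < 1? NO.
Since the bound 14/13 is ≥ 1, the union bound is uninformative here; it does NOT by itself certify existence.

34·p = 14/13 ≈ 1.0769; existence NOT certified by the union bound.


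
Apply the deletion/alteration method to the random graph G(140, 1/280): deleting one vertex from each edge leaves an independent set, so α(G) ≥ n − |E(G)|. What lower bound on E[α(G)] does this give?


E[|E(G)|] = C(140, 2)·p = 9730 · (1/280) = 139/4.
E[α(G)] ≥ n − E[|E(G)|] = 140 − 139/4 = 421/4.
Numerically: ≈ 105.250.
(This is only a lower bound; the true E[α(G)] may be larger.)

E[α(G)] ≥ 421/4 ≈ 105.250.


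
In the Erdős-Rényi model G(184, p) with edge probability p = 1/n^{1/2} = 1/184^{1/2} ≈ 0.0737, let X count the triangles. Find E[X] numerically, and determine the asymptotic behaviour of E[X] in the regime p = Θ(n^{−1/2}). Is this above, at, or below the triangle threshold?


Number of potential triangles: C(184, 3) = 1021384.
Each occurs with probability p³ ≈ (0.0737)³ ≈ 4.00657e-04.
By linearity: E[X] = C(184, 3)·p³ ≈ 1021384 · 4.00657e-04 ≈ 409.225.
Since α = 1/2 < 1, p = c/n^{1/2} ≫ 1/n is above the triangle threshold p ~ 1/n. Asymptotically E[X] ~ (c³/6)·n^{3(1−α)} = (1³/6)·n^{1.5} → ∞; triangles are abundant w.h.p.

E[X] ≈ 409.225; in regime p = Θ(1/n^{1/2}) E[X] diverges (above the triangle threshold p ~ 1/n).


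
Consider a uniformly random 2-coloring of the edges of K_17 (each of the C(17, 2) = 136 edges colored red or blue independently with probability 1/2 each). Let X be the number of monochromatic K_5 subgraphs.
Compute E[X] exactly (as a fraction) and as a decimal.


Let X = Σ_S X_S over the C(17, 5) = 6188 subsets S of size 5, where X_S = 1 if the K_5 on S is monochromatic.
For a fixed S, the K_5 on S has C(5, 2) = 10 edges. P[all 10 edges red] = (1/2)^10, and likewise for blue, so P[monochromatic] = 2·(1/2)^10 = 2^{1 − 10} = 1/512.
Summing: E[X] = C(17, 5) · 2^{1 − 10} = 6188 · 1/512 = 1547/128.
Numerically: E[X] ≈ 12.085938.

E[X] = C(17,5)·2^(1−C(5,2)) = 1547/128 ≈ 12.085938.


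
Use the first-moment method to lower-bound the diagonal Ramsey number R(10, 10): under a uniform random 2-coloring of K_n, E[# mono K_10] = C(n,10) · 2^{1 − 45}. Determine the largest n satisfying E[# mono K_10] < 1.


We need C(n, 10) · 2^{1 − 45} < 1, i.e. C(n, 10) < 2^{45 − 1} = 17592186044416.
Check values of n near the boundary:
  n = 98: C(98, 10) = 14005614014756; 14005614014756 < 17592186044416? YES
  n = 99: C(99, 10) = 15579278510796; 15579278510796 < 17592186044416? YES
  n = 100: C(100, 10) = 17310309456440; 17310309456440 < 17592186044416? YES
  n = 101: C(101, 10) = 19212541264840; 19212541264840 < 17592186044416? NO
  n = 102: C(102, 10) = 21300860967540; 21300860967540 < 17592186044416? NO
  n = 103: C(103, 10) = 23591276125340; 23591276125340 < 17592186044416? NO
The largest n with C(n, 10) < 17592186044416 is n = 100 (where E[X] = 2163788682055/2199023255552 ≈ 0.984). Hence R(10, 10) > 100, i.e. R(10, 10) ≥ 101.

Largest n = 100; hence R(10, 10) > 100.


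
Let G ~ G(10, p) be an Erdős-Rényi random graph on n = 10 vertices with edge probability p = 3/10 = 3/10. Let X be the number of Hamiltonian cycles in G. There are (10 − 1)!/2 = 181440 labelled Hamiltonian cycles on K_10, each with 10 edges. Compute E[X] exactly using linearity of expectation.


K_10 has (10 − 1)!/2 = 181440 labelled Hamiltonian cycles.
For each such Hamiltonian cycle H, let X_H = 1 if all 10 edges of H are present in G. Then P[X_H = 1] = p^{10} = (3/10)^{10} = 59049/10000000000.
By linearity: E[X] = Σ_H E[X_H] = 181440 · p^{10} = 181440 · 59049/10000000000 = 33480783/31250000.
Numerically: E[X] ≈ 1.07139.

E[X] = 181440 · (3/10)^{10} = 33480783/31250000 ≈ 1.07139.


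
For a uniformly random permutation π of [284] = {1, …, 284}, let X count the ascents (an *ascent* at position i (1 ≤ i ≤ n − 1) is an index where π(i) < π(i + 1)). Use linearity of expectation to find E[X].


Write X = Σ X_I over i = 1, …, 283, with X_I the indicator of one ascent.
There are 283 indicators.
For each fixed i, the pair (π(i), π(i+1)) is a uniformly random ordered pair of distinct values from {1, …, 284}; by symmetry P[π(i) < π(i+1)] = 1/2.
By linearity: E[X] = 283 · (1/2) = (284 − 1) · (1/2) = 283/2 ≈ 141.500.

E[X] = 283/2 = 141.500.


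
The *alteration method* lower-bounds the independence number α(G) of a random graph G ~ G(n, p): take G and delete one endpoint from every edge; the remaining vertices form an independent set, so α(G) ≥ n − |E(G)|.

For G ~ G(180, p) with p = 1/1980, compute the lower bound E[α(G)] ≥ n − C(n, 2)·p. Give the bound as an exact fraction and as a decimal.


E[|E(G)|] = C(180, 2)·p = 16110 · (1/1980) = 179/22.
E[α(G)] ≥ n − E[|E(G)|] = 180 − 179/22 = 3781/22.
Numerically: ≈ 171.864.
(This is only a lower bound; the true E[α(G)] may be larger.)

E[α(G)] ≥ 3781/22 ≈ 171.864.


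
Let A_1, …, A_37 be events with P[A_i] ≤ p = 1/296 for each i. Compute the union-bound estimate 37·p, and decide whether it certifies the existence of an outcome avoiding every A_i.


Union bound: P[∪_{i=1}^{37} A_i] ≤ Σ_i P[A_i] ≤ 37·p = 37·(1/296) = 1/8.
Numerically: 1/8 ≈ 0.125000.
Is 1/8 < 1? YES.
Since P[∪ A_i] ≤ 1/8 < 1, the complement has P[∩ A_i^c] ≥ 1 − 1/8 = 7/8 > 0, so some outcome avoids every A_i.

37·p = 1/8 ≈ 0.125000; existence CERTIFIED by the union bound.


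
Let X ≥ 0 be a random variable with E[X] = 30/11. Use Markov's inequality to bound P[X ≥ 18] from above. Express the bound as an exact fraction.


μ = E[X] = 30/11, a = 18.
Markov: P[X ≥ 18] ≤ μ/a = (30/11)/18 = 5/33.
Numerically: ≈ 0.1515.
(Since a = 18 > μ = 2.7273, the bound 5/33 is < 1 and informative.)

P[X ≥ 18] ≤ 5/33 ≈ 0.1515.


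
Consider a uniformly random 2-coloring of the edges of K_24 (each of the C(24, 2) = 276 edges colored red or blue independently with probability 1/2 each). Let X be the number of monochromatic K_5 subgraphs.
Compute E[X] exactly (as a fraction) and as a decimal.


Let X = Σ_S X_S over the C(24, 5) = 42504 subsets S of size 5, where X_S = 1 if the K_5 on S is monochromatic.
For a fixed S, the K_5 on S has C(5, 2) = 10 edges. P[all 10 edges red] = (1/2)^10, and likewise for blue, so P[monochromatic] = 2·(1/2)^10 = 2^{1 − 10} = 1/512.
By linearity: E[X] = C(24, 5) · 2^{1 − 10} = 42504 · 1/512 = 5313/64.
Numerically: E[X] ≈ 83.015625.

E[X] = C(24,5)·2^(1−C(5,2)) = 5313/64 ≈ 83.015625.


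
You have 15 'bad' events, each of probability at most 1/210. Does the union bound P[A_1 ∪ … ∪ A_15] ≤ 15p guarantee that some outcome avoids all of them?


Union bound: P[∪_{i=1}^{15} A_i] ≤ Σ_i P[A_i] ≤ 15·p = 15·(1/210) = 1/14.
Numerically: 1/14 ≈ 0.0714.
Is 1/14 < 1? YES.
Since P[∪ A_i] ≤ 1/14 < 1, the complement has P[∩ A_i^c] ≥ 1 − 1/14 = 13/14 > 0, so some outcome avoids every A_i.

15·p = 1/14 ≈ 0.0714; existence CERTIFIED by the union bound.


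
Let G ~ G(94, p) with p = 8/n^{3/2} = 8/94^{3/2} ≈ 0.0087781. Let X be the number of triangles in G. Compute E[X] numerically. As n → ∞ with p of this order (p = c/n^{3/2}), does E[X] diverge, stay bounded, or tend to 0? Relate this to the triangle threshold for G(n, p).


Number of potential triangles: C(94, 3) = 134044.
Each occurs with probability p³ ≈ (0.0087781)³ ≈ 6.7638602e-07.
By linearity: E[X] = C(94, 3)·p³ ≈ 134044 · 6.7638602e-07 ≈ 0.09067.
Since α = 3/2 > 1, p = c/n^{3/2} = o(1/n) is below the triangle threshold p ~ 1/n. Asymptotically E[X] ~ (c³/6)·n^{3(1−α)} = (8³/6)·n^{-1.5} → 0, so by Markov's inequality G has no triangles w.h.p.

E[X] ≈ 0.09067; in regime p = Θ(1/n^{3/2}) E[X] tends to 0 (below the triangle threshold p ~ 1/n).


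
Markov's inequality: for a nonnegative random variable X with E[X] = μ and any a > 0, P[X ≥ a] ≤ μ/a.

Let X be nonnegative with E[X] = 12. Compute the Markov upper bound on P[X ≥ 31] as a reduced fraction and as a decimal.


μ = E[X] = 12, a = 31.
Markov: P[X ≥ 31] ≤ μ/a = (12)/31 = 12/31.
Numerically: ≈ 0.387.
(Since a = 31 > μ = 12.000, the bound 12/31 is < 1 and informative.)

P[X ≥ 31] ≤ 12/31 ≈ 0.387.


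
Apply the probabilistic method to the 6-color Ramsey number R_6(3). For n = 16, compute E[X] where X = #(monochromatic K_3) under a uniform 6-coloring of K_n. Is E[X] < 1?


E[X] = C(16, 3) · 6^{1 − 3} = 560 · 6^{−2} = 560/36.
As a reduced fraction: E[X] = 140/9 ≈ 15.5556.
Is E[X] < 1? NO.
Since E[X] ≥ 1, the first-moment bound is inconclusive at n = 16; it does NOT by itself certify R_6(3) > 16.

E[X] = 140/9 ≈ 15.5556; E[X] ≥ 1; first-moment method inconclusive here.


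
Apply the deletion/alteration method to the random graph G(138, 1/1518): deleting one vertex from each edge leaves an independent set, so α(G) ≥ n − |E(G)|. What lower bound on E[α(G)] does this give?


E[|E(G)|] = C(138, 2)·p = 9453 · (1/1518) = 137/22.
E[α(G)] ≥ n − E[|E(G)|] = 138 − 137/22 = 2899/22.
Numerically: ≈ 131.77273.
(This is only a lower bound; the true E[α(G)] may be larger.)

E[α(G)] ≥ 2899/22 ≈ 131.77273.


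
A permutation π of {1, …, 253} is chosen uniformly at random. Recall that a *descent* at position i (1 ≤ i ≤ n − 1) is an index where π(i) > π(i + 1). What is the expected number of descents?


Write X = Σ X_I over i = 1, …, 252, with X_I the indicator of one descent.
There are 252 indicators.
For each fixed i, the pair (π(i), π(i+1)) is a uniformly random ordered pair of distinct values from {1, …, 253}; by symmetry P[π(i) > π(i+1)] = 1/2.
By linearity: E[X] = 252 · (1/2) = (253 − 1) · (1/2) = 126 ≈ 126.00000.

E[X] = 126 = 126.00000.


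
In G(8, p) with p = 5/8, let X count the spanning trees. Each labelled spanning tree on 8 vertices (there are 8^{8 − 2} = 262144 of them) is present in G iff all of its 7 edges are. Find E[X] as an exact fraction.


K_8 has 8^{8 − 2} = 262144 labelled spanning trees.
For each such spanning tree H, let X_H = 1 if all 7 edges of H are present in G. Then P[X_H = 1] = p^{7} = (5/8)^{7} = 78125/2097152.
By linearity of expectation: E[X] = Σ_H E[X_H] = 262144 · p^{7} = 262144 · 78125/2097152 = 78125/8.
Numerically: E[X] ≈ 9765.6.

E[X] = 262144 · (5/8)^{7} = 78125/8 ≈ 9765.6.


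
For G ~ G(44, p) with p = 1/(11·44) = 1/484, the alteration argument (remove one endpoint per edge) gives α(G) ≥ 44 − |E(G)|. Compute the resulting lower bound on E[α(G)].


E[|E(G)|] = C(44, 2)·p = 946 · (1/484) = 43/22.
E[α(G)] ≥ n − E[|E(G)|] = 44 − 43/22 = 925/22.
Numerically: ≈ 42.04545.
(This is only a lower bound; the true E[α(G)] may be larger.)

E[α(G)] ≥ 925/22 ≈ 42.04545.


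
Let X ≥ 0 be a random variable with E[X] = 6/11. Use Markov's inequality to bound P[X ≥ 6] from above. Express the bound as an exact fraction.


μ = E[X] = 6/11, a = 6.
Markov: P[X ≥ 6] ≤ μ/a = (6/11)/6 = 1/11.
Numerically: ≈ 0.09091.
(Since a = 6 > μ = 0.54545, the bound 1/11 is < 1 and informative.)

P[X ≥ 6] ≤ 1/11 ≈ 0.09091.


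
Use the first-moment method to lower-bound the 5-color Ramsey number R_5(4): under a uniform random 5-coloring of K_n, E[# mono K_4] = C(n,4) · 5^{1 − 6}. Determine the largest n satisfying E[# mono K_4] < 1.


We need C(n, 4) · 5^{1 − 6} < 1, i.e. C(n, 4) < 5^{6 − 1} = 3125.
Check values of n near the boundary:
  n = 13: C(13, 4) = 715; 715 < 3125? YES
  n = 14: C(14, 4) = 1001; 1001 < 3125? YES
  n = 15: C(15, 4) = 1365; 1365 < 3125? YES
  n = 16: C(16, 4) = 1820; 1820 < 3125? YES
  n = 17: C(17, 4) = 2380; 2380 < 3125? YES
  n = 18: C(18, 4) = 3060; 3060 < 3125? YES
  n = 19: C(19, 4) = 3876; 3876 < 3125? NO
  n = 20: C(20, 4) = 4845; 4845 < 3125? NO
The largest n with C(n, 4) < 3125 is n = 18 (where E[X] = 612/625 ≈ 0.9792000). Hence R_5(4) > 18, i.e. R_5(4) ≥ 19.

Largest n = 18; hence R_5(4) > 18.


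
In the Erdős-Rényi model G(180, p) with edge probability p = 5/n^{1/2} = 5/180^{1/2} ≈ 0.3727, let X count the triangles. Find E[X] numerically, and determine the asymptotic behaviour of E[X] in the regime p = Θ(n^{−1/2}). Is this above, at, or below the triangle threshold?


Number of potential triangles: C(180, 3) = 955860.
Each occurs with probability p³ ≈ (0.3727)³ ≈ 5.176083e-02.
By linearity: E[X] = C(180, 3)·p³ ≈ 955860 · 5.176083e-02 ≈ 49476.1097.
Since α = 1/2 < 1, p = c/n^{1/2} ≫ 1/n is above the triangle threshold p ~ 1/n. Asymptotically E[X] ~ (c³/6)·n^{3(1−α)} = (5³/6)·n^{1.5} → ∞; triangles are abundant w.h.p.

E[X] ≈ 49476.1097; in regime p = Θ(1/n^{1/2}) E[X] diverges (above the triangle threshold p ~ 1/n).


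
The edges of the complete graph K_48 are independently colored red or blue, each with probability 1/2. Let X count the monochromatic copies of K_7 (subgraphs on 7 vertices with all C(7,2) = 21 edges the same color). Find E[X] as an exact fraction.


Let X = Σ_S X_S over the C(48, 7) = 73629072 subsets S of size 7, where X_S = 1 if the K_7 on S is monochromatic.
For a fixed S, the K_7 on S has C(7, 2) = 21 edges. P[all 21 edges red] = (1/2)^21, and likewise for blue, so P[monochromatic] = 2·(1/2)^21 = 2^{1 − 21} = 1/1048576.
By linearity: E[X] = C(48, 7) · 2^{1 − 21} = 73629072 · 1/1048576 = 4601817/65536.
Numerically: E[X] ≈ 70.21815.

E[X] = C(48,7)·2^(1−C(7,2)) = 4601817/65536 ≈ 70.21815.


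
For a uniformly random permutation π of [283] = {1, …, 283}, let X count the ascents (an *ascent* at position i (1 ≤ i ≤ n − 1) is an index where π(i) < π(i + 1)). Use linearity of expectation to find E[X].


Write X = Σ X_I over i = 1, …, 282, with X_I the indicator of one ascent.
There are 282 indicators.
For each fixed i, the pair (π(i), π(i+1)) is a uniformly random ordered pair of distinct values from {1, …, 283}; by symmetry P[π(i) < π(i+1)] = 1/2.
By linearity: E[X] = 282 · (1/2) = (283 − 1) · (1/2) = 141 ≈ 141.0000.

E[X] = 141 = 141.0000.


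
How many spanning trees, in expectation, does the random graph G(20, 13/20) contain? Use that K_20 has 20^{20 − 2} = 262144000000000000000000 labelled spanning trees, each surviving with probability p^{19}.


K_20 has 20^{20 − 2} = 262144000000000000000000 labelled spanning trees.
For each such spanning tree H, let X_H = 1 if all 19 edges of H are present in G. Then P[X_H = 1] = p^{19} = (13/20)^{19} = 1461920290375446110677/5242880000000000000000000.
Summing the indicators: E[X] = Σ_H E[X_H] = 262144000000000000000000 · p^{19} = 262144000000000000000000 · 1461920290375446110677/5242880000000000000000000 = 1461920290375446110677/20.
Numerically: E[X] ≈ 7.3096e+19.

E[X] = 262144000000000000000000 · (13/20)^{19} = 1461920290375446110677/20 ≈ 7.3096e+19.


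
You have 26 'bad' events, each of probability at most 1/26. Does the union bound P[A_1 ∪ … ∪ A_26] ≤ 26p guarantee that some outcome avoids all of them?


Union bound: P[∪_{i=1}^{26} A_i] ≤ Σ_i P[A_i] ≤ 26·p = 26·(1/26) = 1.
Numerically: 1 ≈ 1.0000000.
Is 1 < 1? NO.
Since the bound 1 is ≥ 1, the union bound is uninformative here; it does NOT by itself certify existence.

26·p = 1 ≈ 1.0000000; existence NOT certified by the union bound.


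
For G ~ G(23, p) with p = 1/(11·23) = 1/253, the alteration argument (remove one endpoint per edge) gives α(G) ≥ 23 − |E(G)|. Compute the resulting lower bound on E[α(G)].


E[|E(G)|] = C(23, 2)·p = 253 · (1/253) = 1.
E[α(G)] ≥ n − E[|E(G)|] = 23 − 1 = 22.
Numerically: ≈ 22.000000.
(This is only a lower bound; the true E[α(G)] may be larger.)

E[α(G)] ≥ 22 ≈ 22.000000.


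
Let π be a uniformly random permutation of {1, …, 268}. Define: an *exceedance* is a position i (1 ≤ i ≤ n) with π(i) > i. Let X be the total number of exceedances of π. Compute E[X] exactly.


Write X = Σ_{i=1}^{268} X_i, where X_i = 1_{π(i) > i}.
For each fixed i, π(i) is uniform over {1, …, 268} (marginal of a uniform permutation), so P[π(i) > i] = (n − i)/n. Summing: Σ_{i=1}^{268} (n − i)/n = (0 + 1 + … + 267)/268 = 268(268 − 1)/(2·268) = (268 − 1)/2.
Hence E[X] = Σ_{i=1}^{268} (268 − i)/268 = 267/2 ≈ 133.500.

E[X] = 267/2 = 133.500.


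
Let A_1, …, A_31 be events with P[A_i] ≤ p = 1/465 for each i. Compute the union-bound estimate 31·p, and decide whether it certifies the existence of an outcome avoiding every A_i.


Union bound: P[∪_{i=1}^{31} A_i] ≤ Σ_i P[A_i] ≤ 31·p = 31·(1/465) = 1/15.
Numerically: 1/15 ≈ 0.067.
Is 1/15 < 1? YES.
Since P[∪ A_i] ≤ 1/15 < 1, the complement has P[∩ A_i^c] ≥ 1 − 1/15 = 14/15 > 0, so some outcome avoids every A_i.

31·p = 1/15 ≈ 0.067; existence CERTIFIED by the union bound.


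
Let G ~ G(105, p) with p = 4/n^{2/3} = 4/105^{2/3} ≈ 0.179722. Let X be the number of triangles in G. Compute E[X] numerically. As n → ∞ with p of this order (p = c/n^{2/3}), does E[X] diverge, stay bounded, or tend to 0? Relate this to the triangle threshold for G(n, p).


Number of potential triangles: C(105, 3) = 187460.
Each occurs with probability p³ ≈ (0.179722)³ ≈ 5.80498866e-03.
By linearity: E[X] = C(105, 3)·p³ ≈ 187460 · 5.80498866e-03 ≈ 1088.203175.
Since α = 2/3 < 1, p = c/n^{2/3} ≫ 1/n is above the triangle threshold p ~ 1/n. Asymptotically E[X] ~ (c³/6)·n^{3(1−α)} = (4³/6)·n^{1} → ∞; triangles are abundant w.h.p.

E[X] ≈ 1088.203175; in regime p = Θ(1/n^{2/3}) E[X] diverges (above the triangle threshold p ~ 1/n).


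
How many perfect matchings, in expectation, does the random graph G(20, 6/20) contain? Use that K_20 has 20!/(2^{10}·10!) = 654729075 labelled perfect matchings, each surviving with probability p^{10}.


K_20 has 20!/(2^{10}·10!) = 654729075 labelled perfect matchings.
For each such perfect matching H, let X_H = 1 if all 10 edges of H are present in G. Then P[X_H = 1] = p^{10} = (3/10)^{10} = 59049/10000000000.
Summing the indicators: E[X] = Σ_H E[X_H] = 654729075 · p^{10} = 654729075 · 59049/10000000000 = 1546443885987/400000000.
Numerically: E[X] ≈ 3866.

E[X] = 654729075 · (3/10)^{10} = 1546443885987/400000000 ≈ 3866.


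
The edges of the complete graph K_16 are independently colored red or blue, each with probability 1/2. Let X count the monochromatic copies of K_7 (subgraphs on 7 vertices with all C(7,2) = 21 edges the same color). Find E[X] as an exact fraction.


Let X = Σ_S X_S over the C(16, 7) = 11440 subsets S of size 7, where X_S = 1 if the K_7 on S is monochromatic.
For a fixed S, the K_7 on S has C(7, 2) = 21 edges. P[all 21 edges red] = (1/2)^21, and likewise for blue, so P[monochromatic] = 2·(1/2)^21 = 2^{1 − 21} = 1/1048576.
By linearity: E[X] = C(16, 7) · 2^{1 − 21} = 11440 · 1/1048576 = 715/65536.
Numerically: E[X] ≈ 0.010910.

E[X] = C(16,7)·2^(1−C(7,2)) = 715/65536 ≈ 0.010910.


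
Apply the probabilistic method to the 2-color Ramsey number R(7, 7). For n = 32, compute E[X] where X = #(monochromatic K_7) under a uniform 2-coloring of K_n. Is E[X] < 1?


E[X] = C(32, 7) · 2^{1 − 21} = 3365856 · 2^{−20} = 3365856/1048576.
As a reduced fraction: E[X] = 105183/32768 ≈ 3.20993.
Is E[X] < 1? NO.
Since E[X] ≥ 1, the first-moment bound is inconclusive at n = 32; it does NOT by itself certify R(7, 7) > 32.

E[X] = 105183/32768 ≈ 3.20993; E[X] ≥ 1; first-moment method inconclusive here.


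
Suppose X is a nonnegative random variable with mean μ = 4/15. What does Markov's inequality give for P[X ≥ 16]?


μ = E[X] = 4/15, a = 16.
Markov: P[X ≥ 16] ≤ μ/a = (4/15)/16 = 1/60.
Numerically: ≈ 0.016667.
(Since a = 16 > μ = 0.266667, the bound 1/60 is < 1 and informative.)

P[X ≥ 16] ≤ 1/60 ≈ 0.016667.


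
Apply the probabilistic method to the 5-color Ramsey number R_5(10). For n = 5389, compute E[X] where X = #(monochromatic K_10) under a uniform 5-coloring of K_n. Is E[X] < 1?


E[X] = C(5389, 10) · 5^{1 − 45} = 5645340767466558997768874792926 · 5^{−44} = 5645340767466558997768874792926/5684341886080801486968994140625.
As a reduced fraction: E[X] = 5645340767466558997768874792926/5684341886080801486968994140625 ≈ 0.993139.
Is E[X] < 1? YES.
Since E[X] < 1, there exists a 5-coloring of K_{5389} with no monochromatic K_10; hence R_5(10) > 5389.

E[X] = 5645340767466558997768874792926/5684341886080801486968994140625 ≈ 0.993139; E[X] < 1, so R_5(10) > 5389.


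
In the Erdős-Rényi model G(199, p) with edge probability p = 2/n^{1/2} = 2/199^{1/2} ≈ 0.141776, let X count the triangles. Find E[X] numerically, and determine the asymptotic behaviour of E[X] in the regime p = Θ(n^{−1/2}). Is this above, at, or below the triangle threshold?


Number of potential triangles: C(199, 3) = 1293699.
Each occurs with probability p³ ≈ (0.141776)³ ≈ 2.84977369e-03.
By linearity: E[X] = C(199, 3)·p³ ≈ 1293699 · 2.84977369e-03 ≈ 3686.749371.
Since α = 1/2 < 1, p = c/n^{1/2} ≫ 1/n is above the triangle threshold p ~ 1/n. Asymptotically E[X] ~ (c³/6)·n^{3(1−α)} = (2³/6)·n^{1.5} → ∞; triangles are abundant w.h.p.

E[X] ≈ 3686.749371; in regime p = Θ(1/n^{1/2}) E[X] diverges (above the triangle threshold p ~ 1/n).


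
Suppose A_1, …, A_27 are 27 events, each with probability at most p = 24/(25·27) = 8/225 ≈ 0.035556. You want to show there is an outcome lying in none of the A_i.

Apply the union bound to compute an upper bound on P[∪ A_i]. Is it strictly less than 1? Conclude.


Union bound: P[∪_{i=1}^{27} A_i] ≤ Σ_i P[A_i] ≤ 27·p = 27·(8/225) = 24/25.
Numerically: 24/25 ≈ 0.960000.
Is 24/25 < 1? YES.
Since P[∪ A_i] ≤ 24/25 < 1, the complement has P[∩ A_i^c] ≥ 1 − 24/25 = 1/25 > 0, so some outcome avoids every A_i.

27·p = 24/25 ≈ 0.960000; existence CERTIFIED by the union bound.


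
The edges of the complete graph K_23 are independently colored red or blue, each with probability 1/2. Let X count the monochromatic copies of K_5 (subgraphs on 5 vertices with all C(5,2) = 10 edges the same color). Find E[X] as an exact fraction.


Let X = Σ_S X_S over the C(23, 5) = 33649 subsets S of size 5, where X_S = 1 if the K_5 on S is monochromatic.
For a fixed S, the K_5 on S has C(5, 2) = 10 edges. P[all 10 edges red] = (1/2)^10, and likewise for blue, so P[monochromatic] = 2·(1/2)^10 = 2^{1 − 10} = 1/512.
Summing: E[X] = C(23, 5) · 2^{1 − 10} = 33649 · 1/512 = 33649/512.
Numerically: E[X] ≈ 65.7207.

E[X] = C(23,5)·2^(1−C(5,2)) = 33649/512 ≈ 65.7207.


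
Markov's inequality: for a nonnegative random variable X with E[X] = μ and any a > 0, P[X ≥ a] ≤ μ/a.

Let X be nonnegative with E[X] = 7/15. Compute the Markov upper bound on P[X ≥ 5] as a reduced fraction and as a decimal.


μ = E[X] = 7/15, a = 5.
Markov: P[X ≥ 5] ≤ μ/a = (7/15)/5 = 7/75.
Numerically: ≈ 0.093.
(Since a = 5 > μ = 0.467, the bound 7/75 is < 1 and informative.)

P[X ≥ 5] ≤ 7/75 ≈ 0.093.


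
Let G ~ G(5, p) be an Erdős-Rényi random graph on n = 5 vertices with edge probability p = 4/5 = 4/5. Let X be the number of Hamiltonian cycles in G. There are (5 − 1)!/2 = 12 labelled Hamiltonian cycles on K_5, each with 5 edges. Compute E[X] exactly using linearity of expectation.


K_5 has (5 − 1)!/2 = 12 labelled Hamiltonian cycles.
For each such Hamiltonian cycle H, let X_H = 1 if all 5 edges of H are present in G. Then P[X_H = 1] = p^{5} = (4/5)^{5} = 1024/3125.
Summing the indicators: E[X] = Σ_H E[X_H] = 12 · p^{5} = 12 · 1024/3125 = 12288/3125.
Numerically: E[X] ≈ 3.93216.

E[X] = 12 · (4/5)^{5} = 12288/3125 ≈ 3.93216.


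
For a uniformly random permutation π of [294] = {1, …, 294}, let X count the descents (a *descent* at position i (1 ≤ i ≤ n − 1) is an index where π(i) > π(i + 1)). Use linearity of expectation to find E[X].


Write X = Σ X_I over i = 1, …, 293, with X_I the indicator of one descent.
There are 293 indicators.
For each fixed i, the pair (π(i), π(i+1)) is a uniformly random ordered pair of distinct values from {1, …, 294}; by symmetry P[π(i) > π(i+1)] = 1/2.
By linearity: E[X] = 293 · (1/2) = (294 − 1) · (1/2) = 293/2 ≈ 146.500000.

E[X] = 293/2 = 146.500000.


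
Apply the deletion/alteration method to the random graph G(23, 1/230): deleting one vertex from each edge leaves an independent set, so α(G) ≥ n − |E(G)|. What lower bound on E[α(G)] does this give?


E[|E(G)|] = C(23, 2)·p = 253 · (1/230) = 11/10.
E[α(G)] ≥ n − E[|E(G)|] = 23 − 11/10 = 219/10.
Numerically: ≈ 21.900000.
(This is only a lower bound; the true E[α(G)] may be larger.)

E[α(G)] ≥ 219/10 ≈ 21.900000.


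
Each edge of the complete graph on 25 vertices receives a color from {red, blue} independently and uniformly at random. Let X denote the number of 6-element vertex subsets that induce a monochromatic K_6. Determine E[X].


Let X = Σ_S X_S over the C(25, 6) = 177100 subsets S of size 6, where X_S = 1 if the K_6 on S is monochromatic.
For a fixed S, the K_6 on S has C(6, 2) = 15 edges. P[all 15 edges red] = (1/2)^15, and likewise for blue, so P[monochromatic] = 2·(1/2)^15 = 2^{1 − 15} = 1/16384.
By linearity of expectation: E[X] = C(25, 6) · 2^{1 − 15} = 177100 · 1/16384 = 44275/4096.
Numerically: E[X] ≈ 10.809.

E[X] = C(25,6)·2^(1−C(6,2)) = 44275/4096 ≈ 10.809.


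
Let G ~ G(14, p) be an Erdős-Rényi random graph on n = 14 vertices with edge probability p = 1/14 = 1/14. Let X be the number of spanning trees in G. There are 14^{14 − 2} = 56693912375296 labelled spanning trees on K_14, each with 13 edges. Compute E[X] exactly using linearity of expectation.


K_14 has 14^{14 − 2} = 56693912375296 labelled spanning trees.
For each such spanning tree H, let X_H = 1 if all 13 edges of H are present in G. Then P[X_H = 1] = p^{13} = (1/14)^{13} = 1/793714773254144.
By linearity: E[X] = Σ_H E[X_H] = 56693912375296 · p^{13} = 56693912375296 · 1/793714773254144 = 1/14.
Numerically: E[X] ≈ 0.07143.

E[X] = 56693912375296 · (1/14)^{13} = 1/14 ≈ 0.07143.


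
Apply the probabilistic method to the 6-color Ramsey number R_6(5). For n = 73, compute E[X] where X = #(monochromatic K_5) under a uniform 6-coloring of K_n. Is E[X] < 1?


E[X] = C(73, 5) · 6^{1 − 10} = 15020334 · 6^{−9} = 15020334/10077696.
As a reduced fraction: E[X] = 834463/559872 ≈ 1.4905.
Is E[X] < 1? NO.
Since E[X] ≥ 1, the first-moment bound is inconclusive at n = 73; it does NOT by itself certify R_6(5) > 73.

E[X] = 834463/559872 ≈ 1.4905; E[X] ≥ 1; first-moment method inconclusive here.


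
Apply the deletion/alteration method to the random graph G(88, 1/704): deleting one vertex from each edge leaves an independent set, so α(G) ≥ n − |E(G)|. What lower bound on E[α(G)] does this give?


E[|E(G)|] = C(88, 2)·p = 3828 · (1/704) = 87/16.
E[α(G)] ≥ n − E[|E(G)|] = 88 − 87/16 = 1321/16.
Numerically: ≈ 82.56250.
(This is only a lower bound; the true E[α(G)] may be larger.)

E[α(G)] ≥ 1321/16 ≈ 82.56250.


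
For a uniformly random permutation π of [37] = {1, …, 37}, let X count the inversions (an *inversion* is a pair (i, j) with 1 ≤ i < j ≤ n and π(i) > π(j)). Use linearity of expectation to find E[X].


Write X = Σ X_I over the C(37, 2) = 666 pairs i < j, with X_I the indicator of one inversion.
There are 666 indicators.
For each fixed pair i < j, the values π(i) and π(j) are two distinct elements of {1, …, 37} in uniformly random order; by symmetry P[π(i) > π(j)] = 1/2.
By linearity: E[X] = 666 · (1/2) = C(37, 2) · (1/2) = 666/2 = 333 ≈ 333.000000.

E[X] = 333 = 333.000000.


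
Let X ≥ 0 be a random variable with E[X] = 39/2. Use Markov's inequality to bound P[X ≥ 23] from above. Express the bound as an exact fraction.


μ = E[X] = 39/2, a = 23.
Markov: P[X ≥ 23] ≤ μ/a = (39/2)/23 = 39/46.
Numerically: ≈ 0.8478.
(Since a = 23 > μ = 19.5000, the bound 39/46 is < 1 and informative.)

P[X ≥ 23] ≤ 39/46 ≈ 0.8478.


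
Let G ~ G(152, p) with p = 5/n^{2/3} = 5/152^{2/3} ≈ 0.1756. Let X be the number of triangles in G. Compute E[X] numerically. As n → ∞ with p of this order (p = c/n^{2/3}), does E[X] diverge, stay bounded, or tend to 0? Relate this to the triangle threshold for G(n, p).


Number of potential triangles: C(152, 3) = 573800.
Each occurs with probability p³ ≈ (0.1756)³ ≈ 5.410319e-03.
By linearity: E[X] = C(152, 3)·p³ ≈ 573800 · 5.410319e-03 ≈ 3104.4408.
Since α = 2/3 < 1, p = c/n^{2/3} ≫ 1/n is above the triangle threshold p ~ 1/n. Asymptotically E[X] ~ (c³/6)·n^{3(1−α)} = (5³/6)·n^{1} → ∞; triangles are abundant w.h.p.

E[X] ≈ 3104.4408; in regime p = Θ(1/n^{2/3}) E[X] diverges (above the triangle threshold p ~ 1/n).


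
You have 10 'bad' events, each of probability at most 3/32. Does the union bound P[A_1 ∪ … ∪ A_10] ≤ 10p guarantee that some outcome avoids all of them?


Union bound: P[∪_{i=1}^{10} A_i] ≤ Σ_i P[A_i] ≤ 10·p = 10·(3/32) = 15/16.
Numerically: 15/16 ≈ 0.938.
Is 15/16 < 1? YES.
Since P[∪ A_i] ≤ 15/16 < 1, the complement has P[∩ A_i^c] ≥ 1 − 15/16 = 1/16 > 0, so some outcome avoids every A_i.

10·p = 15/16 ≈ 0.938; existence CERTIFIED by the union bound.


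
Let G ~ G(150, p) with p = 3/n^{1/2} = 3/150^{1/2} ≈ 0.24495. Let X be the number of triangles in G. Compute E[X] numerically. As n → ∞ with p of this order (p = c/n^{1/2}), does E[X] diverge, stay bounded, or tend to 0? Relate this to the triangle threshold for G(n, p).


Number of potential triangles: C(150, 3) = 551300.
Each occurs with probability p³ ≈ (0.24495)³ ≈ 1.4696938e-02.
By linearity: E[X] = C(150, 3)·p³ ≈ 551300 · 1.4696938e-02 ≈ 8102.42217.
Since α = 1/2 < 1, p = c/n^{1/2} ≫ 1/n is above the triangle threshold p ~ 1/n. Asymptotically E[X] ~ (c³/6)·n^{3(1−α)} = (3³/6)·n^{1.5} → ∞; triangles are abundant w.h.p.

E[X] ≈ 8102.42217; in regime p = Θ(1/n^{1/2}) E[X] diverges (above the triangle threshold p ~ 1/n).


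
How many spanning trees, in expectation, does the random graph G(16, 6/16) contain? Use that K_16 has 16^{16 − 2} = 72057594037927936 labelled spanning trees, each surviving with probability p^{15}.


K_16 has 16^{16 − 2} = 72057594037927936 labelled spanning trees.
For each such spanning tree H, let X_H = 1 if all 15 edges of H are present in G. Then P[X_H = 1] = p^{15} = (3/8)^{15} = 14348907/35184372088832.
By linearity: E[X] = Σ_H E[X_H] = 72057594037927936 · p^{15} = 72057594037927936 · 14348907/35184372088832 = 29386561536.
Numerically: E[X] ≈ 2.9387e+10.

E[X] = 72057594037927936 · (3/8)^{15} = 29386561536 ≈ 2.9387e+10.


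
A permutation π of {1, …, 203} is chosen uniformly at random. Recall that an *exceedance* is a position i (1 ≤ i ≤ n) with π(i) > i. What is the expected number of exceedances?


Write X = Σ_{i=1}^{203} X_i, where X_i = 1_{π(i) > i}.
For each fixed i, π(i) is uniform over {1, …, 203} (marginal of a uniform permutation), so P[π(i) > i] = (n − i)/n. Summing: Σ_{i=1}^{203} (n − i)/n = (0 + 1 + … + 202)/203 = 203(203 − 1)/(2·203) = (203 − 1)/2.
Hence E[X] = Σ_{i=1}^{203} (203 − i)/203 = 101 ≈ 101.000000.

E[X] = 101 = 101.000000.
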